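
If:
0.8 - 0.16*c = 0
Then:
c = 5.00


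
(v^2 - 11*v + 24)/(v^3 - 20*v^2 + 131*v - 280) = (v - 3)/(v^2 - 12*v + 35)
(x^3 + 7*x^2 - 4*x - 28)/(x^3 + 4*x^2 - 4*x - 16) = (x + 7)/(x + 4)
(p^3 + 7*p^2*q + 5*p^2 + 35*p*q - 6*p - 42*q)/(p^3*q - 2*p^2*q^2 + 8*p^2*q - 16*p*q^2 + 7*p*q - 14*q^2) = (p^3 + 7*p^2*q + 5*p^2 + 35*p*q - 6*p - 42*q)/(q*(p^3 - 2*p^2*q + 8*p^2 - 16*p*q + 7*p - 14*q))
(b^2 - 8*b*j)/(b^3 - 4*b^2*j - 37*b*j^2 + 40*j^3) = b/(b^2 + 4*b*j - 5*j^2)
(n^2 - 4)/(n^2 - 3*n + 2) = (n + 2)/(n - 1)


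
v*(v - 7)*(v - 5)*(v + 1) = v^4 - 11*v^3 + 23*v^2 + 35*v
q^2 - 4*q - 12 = (q - 6)*(q + 2)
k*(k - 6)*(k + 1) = k^3 - 5*k^2 - 6*k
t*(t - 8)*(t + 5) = t^3 - 3*t^2 - 40*t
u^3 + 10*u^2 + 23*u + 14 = (u + 1)*(u + 2)*(u + 7)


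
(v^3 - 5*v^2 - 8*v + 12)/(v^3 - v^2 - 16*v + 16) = (v^2 - 4*v - 12)/(v^2 - 16)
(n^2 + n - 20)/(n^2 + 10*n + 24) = (n^2 + n - 20)/(n^2 + 10*n + 24)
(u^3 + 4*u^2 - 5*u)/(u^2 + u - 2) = u*(u + 5)/(u + 2)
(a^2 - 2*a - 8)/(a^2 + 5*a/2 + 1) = 2*(a - 4)/(2*a + 1)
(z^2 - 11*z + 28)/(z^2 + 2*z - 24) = (z - 7)/(z + 6)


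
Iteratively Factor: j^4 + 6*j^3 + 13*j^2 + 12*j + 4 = (j + 2)*(j^3 + 4*j^2 + 5*j + 2) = (j + 1)*(j + 2)*(j^2 + 3*j + 2) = (j + 1)^2*(j + 2)*(j + 2)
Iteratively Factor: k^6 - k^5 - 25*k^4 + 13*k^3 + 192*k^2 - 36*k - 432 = (k + 2)*(k^5 - 3*k^4 - 19*k^3 + 51*k^2 + 90*k - 216) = (k - 2)*(k + 2)*(k^4 - k^3 - 21*k^2 + 9*k + 108) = (k - 2)*(k + 2)*(k + 3)*(k^3 - 4*k^2 - 9*k + 36) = (k - 3)*(k - 2)*(k + 2)*(k + 3)*(k^2 - k - 12) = (k - 3)*(k - 2)*(k + 2)*(k + 3)^2*(k - 4)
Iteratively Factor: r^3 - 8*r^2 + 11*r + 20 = (r - 5)*(r^2 - 3*r - 4) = (r - 5)*(r + 1)*(r - 4)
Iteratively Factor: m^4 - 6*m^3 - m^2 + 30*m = (m + 2)*(m^3 - 8*m^2 + 15*m) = m*(m + 2)*(m^2 - 8*m + 15) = m*(m - 3)*(m + 2)*(m - 5)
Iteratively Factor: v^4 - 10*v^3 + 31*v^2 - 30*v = (v - 2)*(v^3 - 8*v^2 + 15*v) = (v - 3)*(v - 2)*(v^2 - 5*v) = v*(v - 3)*(v - 2)*(v - 5)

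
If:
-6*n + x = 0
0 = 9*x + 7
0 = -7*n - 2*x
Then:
No Solution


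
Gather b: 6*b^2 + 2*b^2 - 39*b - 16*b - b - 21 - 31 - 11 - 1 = 8*b^2 - 56*b - 64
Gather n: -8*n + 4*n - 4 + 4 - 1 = -4*n - 1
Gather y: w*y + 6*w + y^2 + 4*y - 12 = 6*w + y^2 + y*(w + 4) - 12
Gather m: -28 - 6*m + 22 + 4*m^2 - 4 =4*m^2 - 6*m - 10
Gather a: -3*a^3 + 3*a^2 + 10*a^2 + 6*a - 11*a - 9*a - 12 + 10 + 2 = -3*a^3 + 13*a^2 - 14*a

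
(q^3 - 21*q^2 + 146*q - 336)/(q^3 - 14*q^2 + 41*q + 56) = (q - 6)/(q + 1)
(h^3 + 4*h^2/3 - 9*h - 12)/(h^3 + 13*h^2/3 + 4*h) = (h - 3)/h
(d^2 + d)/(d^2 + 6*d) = (d + 1)/(d + 6)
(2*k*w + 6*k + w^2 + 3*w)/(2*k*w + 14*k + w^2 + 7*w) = (w + 3)/(w + 7)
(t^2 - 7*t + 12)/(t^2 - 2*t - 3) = (t - 4)/(t + 1)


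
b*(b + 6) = b^2 + 6*b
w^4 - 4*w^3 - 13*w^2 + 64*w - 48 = (w - 4)*(w - 3)*(w - 1)*(w + 4)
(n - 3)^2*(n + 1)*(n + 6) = n^4 + n^3 - 27*n^2 + 27*n + 54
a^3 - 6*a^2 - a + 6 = (a - 6)*(a - 1)*(a + 1)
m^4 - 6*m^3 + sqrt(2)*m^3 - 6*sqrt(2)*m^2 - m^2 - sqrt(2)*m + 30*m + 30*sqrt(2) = (m - 5)*(m - 3)*(m + 2)*(m + sqrt(2))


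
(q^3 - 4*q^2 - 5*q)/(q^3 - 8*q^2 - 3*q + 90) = q*(q + 1)/(q^2 - 3*q - 18)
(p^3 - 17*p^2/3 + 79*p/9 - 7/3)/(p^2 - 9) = (9*p^2 - 24*p + 7)/(9*(p + 3))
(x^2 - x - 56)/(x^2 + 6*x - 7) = (x - 8)/(x - 1)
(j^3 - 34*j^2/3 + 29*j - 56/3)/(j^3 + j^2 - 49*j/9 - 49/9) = 3*(j^2 - 9*j + 8)/(3*j^2 + 10*j + 7)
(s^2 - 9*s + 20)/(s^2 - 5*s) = (s - 4)/s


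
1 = 1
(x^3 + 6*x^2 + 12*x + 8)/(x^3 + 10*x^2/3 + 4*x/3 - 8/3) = 3*(x + 2)/(3*x - 2)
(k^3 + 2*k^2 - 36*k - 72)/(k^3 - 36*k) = (k + 2)/k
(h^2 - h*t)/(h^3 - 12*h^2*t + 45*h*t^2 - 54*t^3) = h*(h - t)/(h^3 - 12*h^2*t + 45*h*t^2 - 54*t^3)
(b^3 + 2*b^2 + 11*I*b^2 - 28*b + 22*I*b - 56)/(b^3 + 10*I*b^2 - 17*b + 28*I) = (b + 2)/(b - I)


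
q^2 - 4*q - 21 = (q - 7)*(q + 3)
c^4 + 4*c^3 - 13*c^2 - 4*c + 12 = (c - 2)*(c - 1)*(c + 1)*(c + 6)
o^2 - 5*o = o*(o - 5)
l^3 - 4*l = l*(l - 2)*(l + 2)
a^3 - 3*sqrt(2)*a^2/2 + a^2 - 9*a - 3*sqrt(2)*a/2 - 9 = (a + 1)*(a - 3*sqrt(2))*(a + 3*sqrt(2)/2)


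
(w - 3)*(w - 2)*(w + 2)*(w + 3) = w^4 - 13*w^2 + 36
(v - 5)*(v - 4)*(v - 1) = v^3 - 10*v^2 + 29*v - 20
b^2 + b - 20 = (b - 4)*(b + 5)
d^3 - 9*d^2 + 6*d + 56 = (d - 7)*(d - 4)*(d + 2)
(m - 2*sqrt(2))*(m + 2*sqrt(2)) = m^2 - 8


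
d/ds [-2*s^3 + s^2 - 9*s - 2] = -6*s^2 + 2*s - 9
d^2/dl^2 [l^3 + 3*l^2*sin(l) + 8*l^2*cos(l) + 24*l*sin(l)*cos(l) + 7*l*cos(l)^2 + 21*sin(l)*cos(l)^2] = -3*l^2*sin(l) - 8*l^2*cos(l) - 32*l*sin(l) - 48*l*sin(2*l) + 12*l*cos(l) - 14*l*cos(2*l) + 6*l + 3*sin(l)/4 - 14*sin(2*l) - 189*sin(3*l)/4 + 16*cos(l) + 48*cos(2*l)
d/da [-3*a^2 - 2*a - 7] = -6*a - 2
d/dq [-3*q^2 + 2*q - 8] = 2 - 6*q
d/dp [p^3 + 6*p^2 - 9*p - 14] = 3*p^2 + 12*p - 9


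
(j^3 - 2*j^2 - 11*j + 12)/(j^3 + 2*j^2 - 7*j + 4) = (j^2 - j - 12)/(j^2 + 3*j - 4)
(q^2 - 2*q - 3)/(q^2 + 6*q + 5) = (q - 3)/(q + 5)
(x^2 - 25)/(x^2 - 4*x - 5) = (x + 5)/(x + 1)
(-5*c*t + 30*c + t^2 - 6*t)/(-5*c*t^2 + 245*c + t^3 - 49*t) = (t - 6)/(t^2 - 49)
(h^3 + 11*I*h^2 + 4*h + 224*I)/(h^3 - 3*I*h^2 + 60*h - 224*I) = (h + 7*I)/(h - 7*I)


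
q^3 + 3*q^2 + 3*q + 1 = (q + 1)^3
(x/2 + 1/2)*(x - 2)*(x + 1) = x^3/2 - 3*x/2 - 1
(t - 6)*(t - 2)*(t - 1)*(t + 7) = t^4 - 2*t^3 - 43*t^2 + 128*t - 84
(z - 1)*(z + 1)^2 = z^3 + z^2 - z - 1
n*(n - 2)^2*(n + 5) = n^4 + n^3 - 16*n^2 + 20*n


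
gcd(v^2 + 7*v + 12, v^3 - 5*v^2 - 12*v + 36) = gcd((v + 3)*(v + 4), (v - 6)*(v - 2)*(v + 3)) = v + 3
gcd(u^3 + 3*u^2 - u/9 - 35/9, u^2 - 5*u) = 1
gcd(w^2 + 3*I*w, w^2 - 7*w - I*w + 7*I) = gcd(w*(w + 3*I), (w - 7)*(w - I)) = 1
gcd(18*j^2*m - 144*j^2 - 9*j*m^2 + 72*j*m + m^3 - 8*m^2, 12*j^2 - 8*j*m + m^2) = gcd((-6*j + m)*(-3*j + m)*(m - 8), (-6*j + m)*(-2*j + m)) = 6*j - m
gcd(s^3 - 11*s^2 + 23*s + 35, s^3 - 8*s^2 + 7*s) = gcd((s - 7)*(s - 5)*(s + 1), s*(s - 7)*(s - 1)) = s - 7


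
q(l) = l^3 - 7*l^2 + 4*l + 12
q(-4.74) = -270.73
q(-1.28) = -6.69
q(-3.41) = -122.69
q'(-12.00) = 604.00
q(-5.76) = -434.39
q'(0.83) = -5.55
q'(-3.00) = 73.00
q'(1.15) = -8.13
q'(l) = 3*l^2 - 14*l + 4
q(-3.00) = -90.00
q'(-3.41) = 86.62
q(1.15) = 8.86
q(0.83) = 11.07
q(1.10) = 9.26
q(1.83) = 2.01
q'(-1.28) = 26.84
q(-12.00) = -2772.00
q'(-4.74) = 137.76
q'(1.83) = -11.57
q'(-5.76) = 184.17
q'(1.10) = -7.77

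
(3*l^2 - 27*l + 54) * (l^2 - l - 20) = 3*l^4 - 30*l^3 + 21*l^2 + 486*l - 1080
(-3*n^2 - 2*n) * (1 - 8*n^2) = 24*n^4 + 16*n^3 - 3*n^2 - 2*n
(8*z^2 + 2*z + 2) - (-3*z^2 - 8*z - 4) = 11*z^2 + 10*z + 6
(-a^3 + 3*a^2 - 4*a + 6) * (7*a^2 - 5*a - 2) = -7*a^5 + 26*a^4 - 41*a^3 + 56*a^2 - 22*a - 12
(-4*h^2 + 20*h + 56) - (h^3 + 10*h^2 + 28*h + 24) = -h^3 - 14*h^2 - 8*h + 32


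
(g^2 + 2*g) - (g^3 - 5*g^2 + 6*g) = -g^3 + 6*g^2 - 4*g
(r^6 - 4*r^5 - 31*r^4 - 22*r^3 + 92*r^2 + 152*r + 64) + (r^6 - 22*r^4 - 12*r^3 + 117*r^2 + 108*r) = 2*r^6 - 4*r^5 - 53*r^4 - 34*r^3 + 209*r^2 + 260*r + 64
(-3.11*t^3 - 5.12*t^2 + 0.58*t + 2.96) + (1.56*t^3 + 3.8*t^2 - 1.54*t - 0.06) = -1.55*t^3 - 1.32*t^2 - 0.96*t + 2.9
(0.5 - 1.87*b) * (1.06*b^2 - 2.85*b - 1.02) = -1.9822*b^3 + 5.8595*b^2 + 0.4824*b - 0.51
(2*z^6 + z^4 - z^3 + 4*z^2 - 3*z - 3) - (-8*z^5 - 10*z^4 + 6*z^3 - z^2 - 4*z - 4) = 2*z^6 + 8*z^5 + 11*z^4 - 7*z^3 + 5*z^2 + z + 1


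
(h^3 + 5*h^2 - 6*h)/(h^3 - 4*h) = (h^2 + 5*h - 6)/(h^2 - 4)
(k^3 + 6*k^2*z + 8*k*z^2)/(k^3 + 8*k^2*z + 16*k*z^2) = (k + 2*z)/(k + 4*z)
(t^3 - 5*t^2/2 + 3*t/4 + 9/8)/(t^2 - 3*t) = (8*t^3 - 20*t^2 + 6*t + 9)/(8*t*(t - 3))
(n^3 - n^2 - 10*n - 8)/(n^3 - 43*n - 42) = (n^2 - 2*n - 8)/(n^2 - n - 42)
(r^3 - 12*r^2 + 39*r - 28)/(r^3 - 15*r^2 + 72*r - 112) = (r - 1)/(r - 4)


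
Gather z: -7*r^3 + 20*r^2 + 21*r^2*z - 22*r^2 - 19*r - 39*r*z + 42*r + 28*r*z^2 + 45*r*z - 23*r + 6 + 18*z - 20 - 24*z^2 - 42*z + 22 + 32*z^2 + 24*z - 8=-7*r^3 - 2*r^2 + z^2*(28*r + 8) + z*(21*r^2 + 6*r)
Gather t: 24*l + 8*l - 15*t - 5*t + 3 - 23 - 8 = 32*l - 20*t - 28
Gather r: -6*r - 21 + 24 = 3 - 6*r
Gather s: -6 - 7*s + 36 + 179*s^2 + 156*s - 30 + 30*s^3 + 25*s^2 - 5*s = 30*s^3 + 204*s^2 + 144*s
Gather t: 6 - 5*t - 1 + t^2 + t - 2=t^2 - 4*t + 3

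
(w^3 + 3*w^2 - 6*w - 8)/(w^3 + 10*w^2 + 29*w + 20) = (w - 2)/(w + 5)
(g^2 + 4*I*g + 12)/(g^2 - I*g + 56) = (g^2 + 4*I*g + 12)/(g^2 - I*g + 56)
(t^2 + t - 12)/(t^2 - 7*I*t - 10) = (-t^2 - t + 12)/(-t^2 + 7*I*t + 10)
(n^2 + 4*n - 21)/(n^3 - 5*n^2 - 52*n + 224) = (n - 3)/(n^2 - 12*n + 32)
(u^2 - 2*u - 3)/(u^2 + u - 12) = (u + 1)/(u + 4)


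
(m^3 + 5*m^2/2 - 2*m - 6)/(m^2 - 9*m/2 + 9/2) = (m^2 + 4*m + 4)/(m - 3)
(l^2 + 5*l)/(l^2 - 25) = l/(l - 5)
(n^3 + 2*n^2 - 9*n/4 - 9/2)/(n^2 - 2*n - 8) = (n^2 - 9/4)/(n - 4)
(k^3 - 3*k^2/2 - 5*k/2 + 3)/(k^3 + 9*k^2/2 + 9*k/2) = (k^2 - 3*k + 2)/(k*(k + 3))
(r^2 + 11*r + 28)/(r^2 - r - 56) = (r + 4)/(r - 8)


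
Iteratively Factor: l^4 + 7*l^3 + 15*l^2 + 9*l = (l)*(l^3 + 7*l^2 + 15*l + 9) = l*(l + 3)*(l^2 + 4*l + 3) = l*(l + 1)*(l + 3)*(l + 3)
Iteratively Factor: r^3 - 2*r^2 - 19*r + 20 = (r - 5)*(r^2 + 3*r - 4) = (r - 5)*(r - 1)*(r + 4)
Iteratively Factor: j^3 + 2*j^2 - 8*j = (j)*(j^2 + 2*j - 8) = j*(j - 2)*(j + 4)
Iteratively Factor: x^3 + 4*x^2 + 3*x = (x)*(x^2 + 4*x + 3) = x*(x + 3)*(x + 1)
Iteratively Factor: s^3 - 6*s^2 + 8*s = (s)*(s^2 - 6*s + 8) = s*(s - 4)*(s - 2)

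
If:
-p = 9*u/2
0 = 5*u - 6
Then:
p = -27/5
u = 6/5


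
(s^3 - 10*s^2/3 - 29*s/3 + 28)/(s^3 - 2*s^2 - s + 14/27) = 9*(s^2 - s - 12)/(9*s^2 + 3*s - 2)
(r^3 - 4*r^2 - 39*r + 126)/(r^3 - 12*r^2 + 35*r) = (r^2 + 3*r - 18)/(r*(r - 5))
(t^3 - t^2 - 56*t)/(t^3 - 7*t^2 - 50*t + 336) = t/(t - 6)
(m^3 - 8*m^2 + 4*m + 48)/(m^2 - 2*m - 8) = m - 6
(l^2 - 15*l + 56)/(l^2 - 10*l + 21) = (l - 8)/(l - 3)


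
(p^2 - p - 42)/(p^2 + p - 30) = (p - 7)/(p - 5)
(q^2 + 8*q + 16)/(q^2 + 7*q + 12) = (q + 4)/(q + 3)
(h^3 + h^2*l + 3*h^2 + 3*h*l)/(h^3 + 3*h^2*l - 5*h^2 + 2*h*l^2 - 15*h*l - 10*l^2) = h*(h + 3)/(h^2 + 2*h*l - 5*h - 10*l)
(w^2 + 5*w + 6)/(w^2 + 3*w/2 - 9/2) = 2*(w + 2)/(2*w - 3)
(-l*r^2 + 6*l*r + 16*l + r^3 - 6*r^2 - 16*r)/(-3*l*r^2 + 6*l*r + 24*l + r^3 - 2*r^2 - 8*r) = (-l*r + 8*l + r^2 - 8*r)/(-3*l*r + 12*l + r^2 - 4*r)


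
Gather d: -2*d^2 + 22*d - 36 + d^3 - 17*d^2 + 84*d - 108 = d^3 - 19*d^2 + 106*d - 144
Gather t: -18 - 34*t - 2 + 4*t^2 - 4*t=4*t^2 - 38*t - 20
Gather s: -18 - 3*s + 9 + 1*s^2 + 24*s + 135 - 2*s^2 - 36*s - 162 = -s^2 - 15*s - 36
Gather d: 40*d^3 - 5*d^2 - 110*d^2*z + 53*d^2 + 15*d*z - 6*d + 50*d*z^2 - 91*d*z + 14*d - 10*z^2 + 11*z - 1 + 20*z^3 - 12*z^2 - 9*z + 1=40*d^3 + d^2*(48 - 110*z) + d*(50*z^2 - 76*z + 8) + 20*z^3 - 22*z^2 + 2*z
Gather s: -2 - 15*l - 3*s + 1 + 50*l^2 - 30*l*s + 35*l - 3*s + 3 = 50*l^2 + 20*l + s*(-30*l - 6) + 2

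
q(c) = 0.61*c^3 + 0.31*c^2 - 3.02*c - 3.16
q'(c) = 1.83*c^2 + 0.62*c - 3.02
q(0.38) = -4.23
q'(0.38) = -2.52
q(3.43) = 14.74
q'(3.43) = 20.64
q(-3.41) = -13.44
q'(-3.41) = 16.15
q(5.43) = 87.24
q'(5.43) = 54.30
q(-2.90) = -6.67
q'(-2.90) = 10.57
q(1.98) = -3.19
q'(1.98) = 5.38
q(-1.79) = -0.26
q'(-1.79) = 1.73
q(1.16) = -5.29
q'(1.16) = 0.16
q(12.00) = 1059.32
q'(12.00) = 267.94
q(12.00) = 1059.32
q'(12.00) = 267.94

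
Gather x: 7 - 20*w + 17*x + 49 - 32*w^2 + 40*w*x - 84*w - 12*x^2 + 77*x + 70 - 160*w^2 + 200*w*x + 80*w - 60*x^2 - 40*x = -192*w^2 - 24*w - 72*x^2 + x*(240*w + 54) + 126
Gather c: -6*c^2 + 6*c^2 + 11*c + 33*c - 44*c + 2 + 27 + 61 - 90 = 0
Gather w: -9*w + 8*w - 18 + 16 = -w - 2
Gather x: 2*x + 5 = 2*x + 5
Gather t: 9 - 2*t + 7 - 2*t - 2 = 14 - 4*t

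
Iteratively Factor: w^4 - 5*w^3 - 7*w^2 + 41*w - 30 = (w - 2)*(w^3 - 3*w^2 - 13*w + 15) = (w - 2)*(w + 3)*(w^2 - 6*w + 5) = (w - 5)*(w - 2)*(w + 3)*(w - 1)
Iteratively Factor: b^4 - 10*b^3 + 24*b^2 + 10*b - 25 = (b - 5)*(b^3 - 5*b^2 - b + 5) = (b - 5)*(b + 1)*(b^2 - 6*b + 5) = (b - 5)*(b - 1)*(b + 1)*(b - 5)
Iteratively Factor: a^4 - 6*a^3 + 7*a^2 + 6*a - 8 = (a - 4)*(a^3 - 2*a^2 - a + 2) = (a - 4)*(a - 1)*(a^2 - a - 2) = (a - 4)*(a - 1)*(a + 1)*(a - 2)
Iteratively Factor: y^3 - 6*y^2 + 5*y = (y)*(y^2 - 6*y + 5) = y*(y - 1)*(y - 5)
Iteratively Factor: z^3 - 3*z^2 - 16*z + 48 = (z - 3)*(z^2 - 16) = (z - 4)*(z - 3)*(z + 4)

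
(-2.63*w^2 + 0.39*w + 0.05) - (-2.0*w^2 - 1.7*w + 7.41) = -0.63*w^2 + 2.09*w - 7.36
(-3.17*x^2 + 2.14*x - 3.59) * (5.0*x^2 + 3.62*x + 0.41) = -15.85*x^4 - 0.775399999999999*x^3 - 11.5029*x^2 - 12.1184*x - 1.4719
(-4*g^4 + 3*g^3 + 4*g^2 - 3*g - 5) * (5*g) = -20*g^5 + 15*g^4 + 20*g^3 - 15*g^2 - 25*g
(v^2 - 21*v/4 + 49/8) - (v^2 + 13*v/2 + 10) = -47*v/4 - 31/8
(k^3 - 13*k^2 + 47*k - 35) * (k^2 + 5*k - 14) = k^5 - 8*k^4 - 32*k^3 + 382*k^2 - 833*k + 490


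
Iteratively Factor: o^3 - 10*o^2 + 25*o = (o - 5)*(o^2 - 5*o) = o*(o - 5)*(o - 5)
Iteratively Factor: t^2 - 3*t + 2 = (t - 2)*(t - 1)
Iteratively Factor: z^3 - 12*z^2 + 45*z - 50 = (z - 2)*(z^2 - 10*z + 25) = (z - 5)*(z - 2)*(z - 5)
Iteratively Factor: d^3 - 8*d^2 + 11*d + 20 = (d - 5)*(d^2 - 3*d - 4) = (d - 5)*(d + 1)*(d - 4)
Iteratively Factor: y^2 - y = (y)*(y - 1)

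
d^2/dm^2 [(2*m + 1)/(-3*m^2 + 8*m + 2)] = 2*(4*(2*m + 1)*(3*m - 4)^2 + (18*m - 13)*(-3*m^2 + 8*m + 2))/(-3*m^2 + 8*m + 2)^3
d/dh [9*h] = 9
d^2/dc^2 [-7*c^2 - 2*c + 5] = -14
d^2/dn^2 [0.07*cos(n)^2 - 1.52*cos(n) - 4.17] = 1.52*cos(n) - 0.14*cos(2*n)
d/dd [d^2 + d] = 2*d + 1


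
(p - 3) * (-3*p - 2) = -3*p^2 + 7*p + 6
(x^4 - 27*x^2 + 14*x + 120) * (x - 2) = x^5 - 2*x^4 - 27*x^3 + 68*x^2 + 92*x - 240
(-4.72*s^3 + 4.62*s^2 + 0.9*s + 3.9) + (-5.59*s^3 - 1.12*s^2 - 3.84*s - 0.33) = -10.31*s^3 + 3.5*s^2 - 2.94*s + 3.57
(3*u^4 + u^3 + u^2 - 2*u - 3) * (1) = 3*u^4 + u^3 + u^2 - 2*u - 3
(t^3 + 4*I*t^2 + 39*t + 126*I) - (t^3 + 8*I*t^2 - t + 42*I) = -4*I*t^2 + 40*t + 84*I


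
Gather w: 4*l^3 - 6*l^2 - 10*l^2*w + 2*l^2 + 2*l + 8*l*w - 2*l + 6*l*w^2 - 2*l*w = 4*l^3 - 4*l^2 + 6*l*w^2 + w*(-10*l^2 + 6*l)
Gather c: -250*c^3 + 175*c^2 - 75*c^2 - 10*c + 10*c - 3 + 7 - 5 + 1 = -250*c^3 + 100*c^2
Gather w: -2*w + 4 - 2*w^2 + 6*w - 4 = -2*w^2 + 4*w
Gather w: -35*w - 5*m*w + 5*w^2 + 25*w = 5*w^2 + w*(-5*m - 10)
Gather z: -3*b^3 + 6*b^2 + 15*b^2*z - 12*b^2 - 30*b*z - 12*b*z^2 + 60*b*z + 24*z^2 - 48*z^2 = -3*b^3 - 6*b^2 + z^2*(-12*b - 24) + z*(15*b^2 + 30*b)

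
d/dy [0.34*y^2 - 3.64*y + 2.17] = 0.68*y - 3.64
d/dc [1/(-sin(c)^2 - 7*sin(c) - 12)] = (2*sin(c) + 7)*cos(c)/(sin(c)^2 + 7*sin(c) + 12)^2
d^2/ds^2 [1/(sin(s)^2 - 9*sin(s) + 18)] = (-4*sin(s)^4 + 27*sin(s)^3 - 3*sin(s)^2 - 216*sin(s) + 126)/(sin(s)^2 - 9*sin(s) + 18)^3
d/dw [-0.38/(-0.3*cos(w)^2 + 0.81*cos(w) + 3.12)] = (0.228*cos(w) - 0.3078)*sin(w)/(-0.3*cos(w)^2 + 0.81*cos(w) + 3.12)^2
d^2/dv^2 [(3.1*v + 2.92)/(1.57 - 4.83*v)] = -183.255996/(4.83*v - 1.57)^3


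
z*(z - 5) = z^2 - 5*z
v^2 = v^2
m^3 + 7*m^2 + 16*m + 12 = (m + 2)^2*(m + 3)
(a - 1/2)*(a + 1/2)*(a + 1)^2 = a^4 + 2*a^3 + 3*a^2/4 - a/2 - 1/4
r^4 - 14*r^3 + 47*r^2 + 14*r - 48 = (r - 8)*(r - 6)*(r - 1)*(r + 1)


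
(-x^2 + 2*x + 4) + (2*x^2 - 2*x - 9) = x^2 - 5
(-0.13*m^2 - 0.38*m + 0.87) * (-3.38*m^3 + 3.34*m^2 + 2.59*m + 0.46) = 0.4394*m^5 + 0.8502*m^4 - 4.5465*m^3 + 1.8618*m^2 + 2.0785*m + 0.4002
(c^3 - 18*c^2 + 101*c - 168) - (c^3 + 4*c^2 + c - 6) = -22*c^2 + 100*c - 162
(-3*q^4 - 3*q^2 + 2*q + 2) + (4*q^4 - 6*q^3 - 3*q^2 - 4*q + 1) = q^4 - 6*q^3 - 6*q^2 - 2*q + 3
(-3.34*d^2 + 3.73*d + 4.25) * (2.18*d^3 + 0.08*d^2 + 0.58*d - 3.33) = -7.2812*d^5 + 7.8642*d^4 + 7.6262*d^3 + 13.6256*d^2 - 9.9559*d - 14.1525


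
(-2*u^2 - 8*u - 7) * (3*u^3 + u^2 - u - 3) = -6*u^5 - 26*u^4 - 27*u^3 + 7*u^2 + 31*u + 21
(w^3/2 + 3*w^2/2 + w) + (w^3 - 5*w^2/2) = 3*w^3/2 - w^2 + w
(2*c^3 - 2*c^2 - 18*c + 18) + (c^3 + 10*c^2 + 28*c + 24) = 3*c^3 + 8*c^2 + 10*c + 42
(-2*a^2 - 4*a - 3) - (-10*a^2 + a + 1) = 8*a^2 - 5*a - 4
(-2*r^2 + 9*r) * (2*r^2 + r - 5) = -4*r^4 + 16*r^3 + 19*r^2 - 45*r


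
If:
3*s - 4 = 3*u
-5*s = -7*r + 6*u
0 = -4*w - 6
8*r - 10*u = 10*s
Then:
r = -10/39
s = 22/39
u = -10/13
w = -3/2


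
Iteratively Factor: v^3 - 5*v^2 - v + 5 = (v + 1)*(v^2 - 6*v + 5) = (v - 1)*(v + 1)*(v - 5)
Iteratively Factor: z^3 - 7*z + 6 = (z - 2)*(z^2 + 2*z - 3) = (z - 2)*(z - 1)*(z + 3)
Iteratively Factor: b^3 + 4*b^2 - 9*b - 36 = (b + 4)*(b^2 - 9) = (b + 3)*(b + 4)*(b - 3)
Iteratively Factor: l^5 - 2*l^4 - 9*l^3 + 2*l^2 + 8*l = (l)*(l^4 - 2*l^3 - 9*l^2 + 2*l + 8) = l*(l + 1)*(l^3 - 3*l^2 - 6*l + 8) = l*(l - 4)*(l + 1)*(l^2 + l - 2) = l*(l - 4)*(l - 1)*(l + 1)*(l + 2)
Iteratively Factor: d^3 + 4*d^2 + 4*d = (d + 2)*(d^2 + 2*d) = d*(d + 2)*(d + 2)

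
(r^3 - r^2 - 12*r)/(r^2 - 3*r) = (r^2 - r - 12)/(r - 3)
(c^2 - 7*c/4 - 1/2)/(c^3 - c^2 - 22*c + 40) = (c + 1/4)/(c^2 + c - 20)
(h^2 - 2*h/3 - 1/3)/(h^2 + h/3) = (h - 1)/h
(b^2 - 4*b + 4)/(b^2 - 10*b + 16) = (b - 2)/(b - 8)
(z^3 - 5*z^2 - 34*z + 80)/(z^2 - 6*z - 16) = (z^2 + 3*z - 10)/(z + 2)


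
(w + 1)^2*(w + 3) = w^3 + 5*w^2 + 7*w + 3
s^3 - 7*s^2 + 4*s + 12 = (s - 6)*(s - 2)*(s + 1)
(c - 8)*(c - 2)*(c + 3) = c^3 - 7*c^2 - 14*c + 48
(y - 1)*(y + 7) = y^2 + 6*y - 7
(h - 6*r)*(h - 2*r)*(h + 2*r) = h^3 - 6*h^2*r - 4*h*r^2 + 24*r^3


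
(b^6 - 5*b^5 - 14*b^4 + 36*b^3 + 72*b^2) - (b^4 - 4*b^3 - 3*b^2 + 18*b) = b^6 - 5*b^5 - 15*b^4 + 40*b^3 + 75*b^2 - 18*b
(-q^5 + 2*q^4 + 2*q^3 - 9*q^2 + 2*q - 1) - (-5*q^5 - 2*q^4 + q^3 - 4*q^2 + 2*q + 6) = 4*q^5 + 4*q^4 + q^3 - 5*q^2 - 7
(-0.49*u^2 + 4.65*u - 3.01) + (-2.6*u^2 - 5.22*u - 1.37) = -3.09*u^2 - 0.569999999999999*u - 4.38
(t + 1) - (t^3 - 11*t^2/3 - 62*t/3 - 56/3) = -t^3 + 11*t^2/3 + 65*t/3 + 59/3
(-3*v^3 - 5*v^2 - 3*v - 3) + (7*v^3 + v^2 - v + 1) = 4*v^3 - 4*v^2 - 4*v - 2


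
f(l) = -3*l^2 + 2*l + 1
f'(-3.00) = 20.00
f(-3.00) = -32.00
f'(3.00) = -16.00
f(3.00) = -20.00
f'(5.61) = -31.66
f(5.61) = -82.20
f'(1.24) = -5.44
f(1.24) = -1.13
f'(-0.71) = 6.26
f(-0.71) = -1.93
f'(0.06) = 1.64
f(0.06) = 1.11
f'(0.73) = -2.38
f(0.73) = 0.86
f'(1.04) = -4.24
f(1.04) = -0.16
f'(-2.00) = 14.00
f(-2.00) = -15.00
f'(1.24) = -5.44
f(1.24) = -1.13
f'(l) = 2 - 6*l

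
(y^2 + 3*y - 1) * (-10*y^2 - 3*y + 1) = -10*y^4 - 33*y^3 + 2*y^2 + 6*y - 1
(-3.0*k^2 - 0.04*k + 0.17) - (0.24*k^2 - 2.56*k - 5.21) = -3.24*k^2 + 2.52*k + 5.38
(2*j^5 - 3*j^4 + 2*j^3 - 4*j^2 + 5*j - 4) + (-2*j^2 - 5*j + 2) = 2*j^5 - 3*j^4 + 2*j^3 - 6*j^2 - 2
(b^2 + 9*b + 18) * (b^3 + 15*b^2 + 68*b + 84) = b^5 + 24*b^4 + 221*b^3 + 966*b^2 + 1980*b + 1512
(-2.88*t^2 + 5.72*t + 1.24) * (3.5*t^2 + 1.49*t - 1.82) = -10.08*t^4 + 15.7288*t^3 + 18.1044*t^2 - 8.5628*t - 2.2568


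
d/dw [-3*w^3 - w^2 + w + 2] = -9*w^2 - 2*w + 1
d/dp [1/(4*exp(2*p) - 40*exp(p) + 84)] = (5 - exp(p))*exp(p)/(2*(exp(2*p) - 10*exp(p) + 21)^2)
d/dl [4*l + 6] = 4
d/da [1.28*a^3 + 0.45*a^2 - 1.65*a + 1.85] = 3.84*a^2 + 0.9*a - 1.65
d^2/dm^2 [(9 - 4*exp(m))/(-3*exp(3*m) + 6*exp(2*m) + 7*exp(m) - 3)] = (144*exp(6*m) - 945*exp(5*m) + 2262*exp(4*m) - 1554*exp(3*m) + 27*exp(2*m) - 1005*exp(m) - 153)*exp(m)/(27*exp(9*m) - 162*exp(8*m) + 135*exp(7*m) + 621*exp(6*m) - 639*exp(5*m) - 936*exp(4*m) + 494*exp(3*m) + 279*exp(2*m) - 189*exp(m) + 27)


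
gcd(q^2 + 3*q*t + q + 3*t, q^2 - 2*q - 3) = q + 1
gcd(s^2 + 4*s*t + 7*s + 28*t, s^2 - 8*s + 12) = 1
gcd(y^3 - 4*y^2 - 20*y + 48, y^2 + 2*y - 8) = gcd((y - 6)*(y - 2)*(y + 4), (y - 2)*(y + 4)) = y^2 + 2*y - 8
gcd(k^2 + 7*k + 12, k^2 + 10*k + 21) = k + 3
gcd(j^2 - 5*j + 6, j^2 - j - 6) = j - 3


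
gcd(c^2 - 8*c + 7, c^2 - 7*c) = c - 7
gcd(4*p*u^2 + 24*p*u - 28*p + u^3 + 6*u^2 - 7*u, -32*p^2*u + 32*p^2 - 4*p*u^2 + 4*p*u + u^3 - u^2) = 4*p*u - 4*p + u^2 - u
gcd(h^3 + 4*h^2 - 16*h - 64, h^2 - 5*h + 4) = h - 4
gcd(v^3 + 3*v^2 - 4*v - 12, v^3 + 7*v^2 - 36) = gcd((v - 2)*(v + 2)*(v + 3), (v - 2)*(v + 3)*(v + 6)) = v^2 + v - 6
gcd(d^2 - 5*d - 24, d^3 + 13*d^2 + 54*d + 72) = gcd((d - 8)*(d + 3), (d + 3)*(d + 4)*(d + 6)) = d + 3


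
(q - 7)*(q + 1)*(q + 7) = q^3 + q^2 - 49*q - 49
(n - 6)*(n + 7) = n^2 + n - 42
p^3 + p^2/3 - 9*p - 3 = (p - 3)*(p + 1/3)*(p + 3)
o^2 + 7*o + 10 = (o + 2)*(o + 5)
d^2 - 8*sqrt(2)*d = d*(d - 8*sqrt(2))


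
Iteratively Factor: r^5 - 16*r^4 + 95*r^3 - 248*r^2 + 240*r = (r - 5)*(r^4 - 11*r^3 + 40*r^2 - 48*r) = r*(r - 5)*(r^3 - 11*r^2 + 40*r - 48) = r*(r - 5)*(r - 4)*(r^2 - 7*r + 12) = r*(r - 5)*(r - 4)*(r - 3)*(r - 4)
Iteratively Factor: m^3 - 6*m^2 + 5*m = (m - 5)*(m^2 - m) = m*(m - 5)*(m - 1)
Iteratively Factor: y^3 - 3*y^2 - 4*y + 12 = (y - 3)*(y^2 - 4) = (y - 3)*(y + 2)*(y - 2)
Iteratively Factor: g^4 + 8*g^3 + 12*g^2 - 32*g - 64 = (g + 4)*(g^3 + 4*g^2 - 4*g - 16) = (g + 2)*(g + 4)*(g^2 + 2*g - 8) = (g - 2)*(g + 2)*(g + 4)*(g + 4)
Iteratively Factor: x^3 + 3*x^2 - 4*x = (x)*(x^2 + 3*x - 4) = x*(x + 4)*(x - 1)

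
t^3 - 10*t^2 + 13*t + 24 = (t - 8)*(t - 3)*(t + 1)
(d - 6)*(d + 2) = d^2 - 4*d - 12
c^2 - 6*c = c*(c - 6)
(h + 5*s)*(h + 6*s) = h^2 + 11*h*s + 30*s^2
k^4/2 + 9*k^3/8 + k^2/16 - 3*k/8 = k*(k/2 + 1)*(k - 1/2)*(k + 3/4)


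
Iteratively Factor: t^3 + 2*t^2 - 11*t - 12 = (t + 1)*(t^2 + t - 12) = (t - 3)*(t + 1)*(t + 4)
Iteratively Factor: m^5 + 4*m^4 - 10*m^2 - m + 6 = (m - 1)*(m^4 + 5*m^3 + 5*m^2 - 5*m - 6) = (m - 1)*(m + 3)*(m^3 + 2*m^2 - m - 2) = (m - 1)*(m + 1)*(m + 3)*(m^2 + m - 2) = (m - 1)*(m + 1)*(m + 2)*(m + 3)*(m - 1)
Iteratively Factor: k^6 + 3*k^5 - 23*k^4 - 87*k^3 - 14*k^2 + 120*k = (k - 5)*(k^5 + 8*k^4 + 17*k^3 - 2*k^2 - 24*k) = (k - 5)*(k + 2)*(k^4 + 6*k^3 + 5*k^2 - 12*k) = k*(k - 5)*(k + 2)*(k^3 + 6*k^2 + 5*k - 12) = k*(k - 5)*(k + 2)*(k + 3)*(k^2 + 3*k - 4) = k*(k - 5)*(k + 2)*(k + 3)*(k + 4)*(k - 1)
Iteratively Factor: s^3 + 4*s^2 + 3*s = (s + 3)*(s^2 + s) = s*(s + 3)*(s + 1)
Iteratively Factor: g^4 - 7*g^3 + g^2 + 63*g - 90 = (g - 3)*(g^3 - 4*g^2 - 11*g + 30) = (g - 3)*(g - 2)*(g^2 - 2*g - 15) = (g - 3)*(g - 2)*(g + 3)*(g - 5)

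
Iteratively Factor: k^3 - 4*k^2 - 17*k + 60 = (k - 5)*(k^2 + k - 12) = (k - 5)*(k + 4)*(k - 3)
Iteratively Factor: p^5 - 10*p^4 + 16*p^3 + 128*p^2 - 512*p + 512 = (p - 4)*(p^4 - 6*p^3 - 8*p^2 + 96*p - 128) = (p - 4)*(p + 4)*(p^3 - 10*p^2 + 32*p - 32) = (p - 4)^2*(p + 4)*(p^2 - 6*p + 8) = (p - 4)^2*(p - 2)*(p + 4)*(p - 4)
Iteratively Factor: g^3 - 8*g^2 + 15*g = (g - 5)*(g^2 - 3*g) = g*(g - 5)*(g - 3)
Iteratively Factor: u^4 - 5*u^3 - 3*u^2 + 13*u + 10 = (u + 1)*(u^3 - 6*u^2 + 3*u + 10) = (u - 2)*(u + 1)*(u^2 - 4*u - 5) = (u - 2)*(u + 1)^2*(u - 5)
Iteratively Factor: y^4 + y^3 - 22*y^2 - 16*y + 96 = (y - 4)*(y^3 + 5*y^2 - 2*y - 24) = (y - 4)*(y + 4)*(y^2 + y - 6) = (y - 4)*(y + 3)*(y + 4)*(y - 2)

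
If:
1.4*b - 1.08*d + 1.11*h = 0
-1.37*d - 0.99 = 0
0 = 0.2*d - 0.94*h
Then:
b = -0.44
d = -0.72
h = -0.15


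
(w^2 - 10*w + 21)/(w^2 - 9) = (w - 7)/(w + 3)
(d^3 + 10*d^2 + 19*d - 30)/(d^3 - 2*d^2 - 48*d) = (d^2 + 4*d - 5)/(d*(d - 8))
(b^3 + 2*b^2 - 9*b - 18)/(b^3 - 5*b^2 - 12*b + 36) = (b^2 - b - 6)/(b^2 - 8*b + 12)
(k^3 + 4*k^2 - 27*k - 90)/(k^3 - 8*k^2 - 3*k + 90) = (k + 6)/(k - 6)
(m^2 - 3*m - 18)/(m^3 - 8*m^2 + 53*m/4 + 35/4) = 4*(m^2 - 3*m - 18)/(4*m^3 - 32*m^2 + 53*m + 35)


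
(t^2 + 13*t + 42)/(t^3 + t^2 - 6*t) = (t^2 + 13*t + 42)/(t*(t^2 + t - 6))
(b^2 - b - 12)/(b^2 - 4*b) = (b + 3)/b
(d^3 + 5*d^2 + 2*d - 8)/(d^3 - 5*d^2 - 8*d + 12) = (d + 4)/(d - 6)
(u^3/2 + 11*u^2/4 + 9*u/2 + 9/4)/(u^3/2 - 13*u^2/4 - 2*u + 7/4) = (2*u^2 + 9*u + 9)/(2*u^2 - 15*u + 7)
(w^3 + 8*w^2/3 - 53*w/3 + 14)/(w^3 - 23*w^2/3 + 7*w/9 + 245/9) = 3*(w^2 + 5*w - 6)/(3*w^2 - 16*w - 35)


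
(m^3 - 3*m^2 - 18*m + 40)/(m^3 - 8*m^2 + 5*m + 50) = (m^2 + 2*m - 8)/(m^2 - 3*m - 10)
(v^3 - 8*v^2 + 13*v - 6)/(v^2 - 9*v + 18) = (v^2 - 2*v + 1)/(v - 3)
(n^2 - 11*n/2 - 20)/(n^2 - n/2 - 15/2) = (n - 8)/(n - 3)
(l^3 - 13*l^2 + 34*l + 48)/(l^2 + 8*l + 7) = (l^2 - 14*l + 48)/(l + 7)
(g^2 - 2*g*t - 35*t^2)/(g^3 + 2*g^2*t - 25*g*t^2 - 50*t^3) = (-g + 7*t)/(-g^2 + 3*g*t + 10*t^2)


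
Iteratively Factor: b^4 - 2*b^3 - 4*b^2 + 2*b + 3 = (b + 1)*(b^3 - 3*b^2 - b + 3) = (b - 3)*(b + 1)*(b^2 - 1) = (b - 3)*(b + 1)^2*(b - 1)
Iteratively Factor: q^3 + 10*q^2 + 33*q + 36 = (q + 3)*(q^2 + 7*q + 12) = (q + 3)*(q + 4)*(q + 3)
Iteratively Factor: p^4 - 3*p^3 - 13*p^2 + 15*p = (p - 5)*(p^3 + 2*p^2 - 3*p) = p*(p - 5)*(p^2 + 2*p - 3) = p*(p - 5)*(p - 1)*(p + 3)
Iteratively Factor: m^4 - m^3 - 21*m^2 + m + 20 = (m - 1)*(m^3 - 21*m - 20) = (m - 5)*(m - 1)*(m^2 + 5*m + 4) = (m - 5)*(m - 1)*(m + 4)*(m + 1)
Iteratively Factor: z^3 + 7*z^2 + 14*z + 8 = (z + 1)*(z^2 + 6*z + 8) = (z + 1)*(z + 4)*(z + 2)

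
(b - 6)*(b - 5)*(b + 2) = b^3 - 9*b^2 + 8*b + 60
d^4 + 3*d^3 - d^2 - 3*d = d*(d - 1)*(d + 1)*(d + 3)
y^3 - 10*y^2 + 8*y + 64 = (y - 8)*(y - 4)*(y + 2)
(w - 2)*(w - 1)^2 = w^3 - 4*w^2 + 5*w - 2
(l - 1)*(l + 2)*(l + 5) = l^3 + 6*l^2 + 3*l - 10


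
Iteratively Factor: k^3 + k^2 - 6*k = (k + 3)*(k^2 - 2*k) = (k - 2)*(k + 3)*(k)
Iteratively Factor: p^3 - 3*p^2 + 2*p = (p)*(p^2 - 3*p + 2) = p*(p - 2)*(p - 1)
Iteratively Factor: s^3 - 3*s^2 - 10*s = (s - 5)*(s^2 + 2*s) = s*(s - 5)*(s + 2)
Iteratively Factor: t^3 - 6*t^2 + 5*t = (t - 5)*(t^2 - t) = (t - 5)*(t - 1)*(t)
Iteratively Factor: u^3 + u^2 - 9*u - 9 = (u + 1)*(u^2 - 9) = (u + 1)*(u + 3)*(u - 3)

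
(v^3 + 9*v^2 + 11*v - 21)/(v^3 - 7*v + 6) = (v + 7)/(v - 2)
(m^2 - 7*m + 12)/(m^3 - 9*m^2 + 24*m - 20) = (m^2 - 7*m + 12)/(m^3 - 9*m^2 + 24*m - 20)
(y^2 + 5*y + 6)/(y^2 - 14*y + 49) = (y^2 + 5*y + 6)/(y^2 - 14*y + 49)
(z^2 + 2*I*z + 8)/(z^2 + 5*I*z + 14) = (z + 4*I)/(z + 7*I)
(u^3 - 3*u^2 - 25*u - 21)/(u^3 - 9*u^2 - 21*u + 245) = (u^2 + 4*u + 3)/(u^2 - 2*u - 35)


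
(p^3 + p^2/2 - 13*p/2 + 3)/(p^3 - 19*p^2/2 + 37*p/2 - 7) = (p + 3)/(p - 7)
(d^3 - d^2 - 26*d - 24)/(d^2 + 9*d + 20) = (d^2 - 5*d - 6)/(d + 5)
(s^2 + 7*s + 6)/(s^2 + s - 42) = (s^2 + 7*s + 6)/(s^2 + s - 42)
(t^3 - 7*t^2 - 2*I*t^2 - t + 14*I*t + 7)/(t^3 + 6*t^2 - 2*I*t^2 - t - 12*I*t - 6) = (t - 7)/(t + 6)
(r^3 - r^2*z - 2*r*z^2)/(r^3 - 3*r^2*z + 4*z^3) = r/(r - 2*z)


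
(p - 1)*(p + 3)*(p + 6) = p^3 + 8*p^2 + 9*p - 18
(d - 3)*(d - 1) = d^2 - 4*d + 3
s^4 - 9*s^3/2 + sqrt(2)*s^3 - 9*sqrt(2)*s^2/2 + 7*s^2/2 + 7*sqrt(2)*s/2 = s*(s - 7/2)*(s - 1)*(s + sqrt(2))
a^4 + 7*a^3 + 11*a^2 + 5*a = a*(a + 1)^2*(a + 5)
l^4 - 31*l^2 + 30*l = l*(l - 5)*(l - 1)*(l + 6)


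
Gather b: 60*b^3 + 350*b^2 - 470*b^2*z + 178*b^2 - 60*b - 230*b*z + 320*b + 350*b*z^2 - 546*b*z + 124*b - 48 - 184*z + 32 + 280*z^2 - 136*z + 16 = 60*b^3 + b^2*(528 - 470*z) + b*(350*z^2 - 776*z + 384) + 280*z^2 - 320*z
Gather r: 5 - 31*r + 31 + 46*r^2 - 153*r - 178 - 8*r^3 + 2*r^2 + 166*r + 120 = -8*r^3 + 48*r^2 - 18*r - 22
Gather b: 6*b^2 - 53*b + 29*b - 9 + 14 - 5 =6*b^2 - 24*b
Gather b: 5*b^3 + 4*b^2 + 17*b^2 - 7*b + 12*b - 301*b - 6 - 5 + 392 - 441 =5*b^3 + 21*b^2 - 296*b - 60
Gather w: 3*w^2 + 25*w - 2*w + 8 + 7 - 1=3*w^2 + 23*w + 14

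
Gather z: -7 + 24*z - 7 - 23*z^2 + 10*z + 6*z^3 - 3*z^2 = 6*z^3 - 26*z^2 + 34*z - 14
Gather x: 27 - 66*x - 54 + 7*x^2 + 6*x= 7*x^2 - 60*x - 27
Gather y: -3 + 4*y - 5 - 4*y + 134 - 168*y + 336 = 462 - 168*y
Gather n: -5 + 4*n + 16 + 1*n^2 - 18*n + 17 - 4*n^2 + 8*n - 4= -3*n^2 - 6*n + 24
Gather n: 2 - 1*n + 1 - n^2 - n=-n^2 - 2*n + 3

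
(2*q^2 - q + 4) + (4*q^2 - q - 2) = 6*q^2 - 2*q + 2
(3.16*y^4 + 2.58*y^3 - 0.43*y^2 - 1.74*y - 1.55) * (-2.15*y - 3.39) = -6.794*y^5 - 16.2594*y^4 - 7.8217*y^3 + 5.1987*y^2 + 9.2311*y + 5.2545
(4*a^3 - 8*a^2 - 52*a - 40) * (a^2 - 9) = 4*a^5 - 8*a^4 - 88*a^3 + 32*a^2 + 468*a + 360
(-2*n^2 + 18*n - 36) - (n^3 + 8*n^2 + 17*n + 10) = -n^3 - 10*n^2 + n - 46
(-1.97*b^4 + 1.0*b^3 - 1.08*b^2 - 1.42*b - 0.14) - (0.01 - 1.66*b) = -1.97*b^4 + 1.0*b^3 - 1.08*b^2 + 0.24*b - 0.15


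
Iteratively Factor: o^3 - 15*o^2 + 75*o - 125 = (o - 5)*(o^2 - 10*o + 25) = (o - 5)^2*(o - 5)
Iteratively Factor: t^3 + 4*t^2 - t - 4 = (t + 1)*(t^2 + 3*t - 4) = (t + 1)*(t + 4)*(t - 1)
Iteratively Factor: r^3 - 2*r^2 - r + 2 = (r - 2)*(r^2 - 1) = (r - 2)*(r - 1)*(r + 1)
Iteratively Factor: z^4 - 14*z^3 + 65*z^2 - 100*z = (z)*(z^3 - 14*z^2 + 65*z - 100) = z*(z - 5)*(z^2 - 9*z + 20) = z*(z - 5)*(z - 4)*(z - 5)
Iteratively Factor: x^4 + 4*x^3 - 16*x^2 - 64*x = (x - 4)*(x^3 + 8*x^2 + 16*x) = (x - 4)*(x + 4)*(x^2 + 4*x) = (x - 4)*(x + 4)^2*(x)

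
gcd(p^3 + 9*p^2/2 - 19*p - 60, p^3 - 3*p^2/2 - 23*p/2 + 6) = p - 4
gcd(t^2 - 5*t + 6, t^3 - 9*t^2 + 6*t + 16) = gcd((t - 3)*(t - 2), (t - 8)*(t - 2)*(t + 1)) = t - 2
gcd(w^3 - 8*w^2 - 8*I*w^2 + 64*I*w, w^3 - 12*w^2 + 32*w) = w^2 - 8*w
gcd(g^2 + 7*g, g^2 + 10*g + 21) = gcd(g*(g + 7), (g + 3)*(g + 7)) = g + 7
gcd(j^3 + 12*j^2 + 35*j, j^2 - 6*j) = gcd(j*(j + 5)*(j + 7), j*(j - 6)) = j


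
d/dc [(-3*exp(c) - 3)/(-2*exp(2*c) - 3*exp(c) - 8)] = 3*(-(exp(c) + 1)*(4*exp(c) + 3) + 2*exp(2*c) + 3*exp(c) + 8)*exp(c)/(2*exp(2*c) + 3*exp(c) + 8)^2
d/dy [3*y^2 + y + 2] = 6*y + 1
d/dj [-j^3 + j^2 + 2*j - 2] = -3*j^2 + 2*j + 2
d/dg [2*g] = 2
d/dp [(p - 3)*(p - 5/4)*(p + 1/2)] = 3*p^2 - 15*p/2 + 13/8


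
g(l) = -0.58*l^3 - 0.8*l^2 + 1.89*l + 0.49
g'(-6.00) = -51.15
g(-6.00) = 85.63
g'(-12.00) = -229.47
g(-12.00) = 864.85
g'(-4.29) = -23.27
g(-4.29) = 23.45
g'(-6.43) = -59.76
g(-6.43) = 109.45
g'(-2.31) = -3.70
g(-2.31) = -1.00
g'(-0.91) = 1.91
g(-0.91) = -1.46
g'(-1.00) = 1.75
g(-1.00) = -1.62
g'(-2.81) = -7.35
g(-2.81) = 1.73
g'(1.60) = -5.12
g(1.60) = -0.91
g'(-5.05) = -34.40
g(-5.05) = 45.24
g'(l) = -1.74*l^2 - 1.6*l + 1.89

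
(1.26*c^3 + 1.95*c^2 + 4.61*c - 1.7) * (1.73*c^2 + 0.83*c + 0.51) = 2.1798*c^5 + 4.4193*c^4 + 10.2364*c^3 + 1.8798*c^2 + 0.9401*c - 0.867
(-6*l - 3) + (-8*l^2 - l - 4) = -8*l^2 - 7*l - 7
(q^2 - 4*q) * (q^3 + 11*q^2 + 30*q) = q^5 + 7*q^4 - 14*q^3 - 120*q^2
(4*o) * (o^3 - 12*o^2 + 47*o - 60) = 4*o^4 - 48*o^3 + 188*o^2 - 240*o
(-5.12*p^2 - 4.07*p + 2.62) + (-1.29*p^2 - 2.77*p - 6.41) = -6.41*p^2 - 6.84*p - 3.79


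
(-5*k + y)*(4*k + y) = -20*k^2 - k*y + y^2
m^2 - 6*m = m*(m - 6)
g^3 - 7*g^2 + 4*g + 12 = (g - 6)*(g - 2)*(g + 1)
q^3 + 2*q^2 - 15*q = q*(q - 3)*(q + 5)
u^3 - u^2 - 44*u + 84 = (u - 6)*(u - 2)*(u + 7)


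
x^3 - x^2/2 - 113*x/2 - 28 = (x - 8)*(x + 1/2)*(x + 7)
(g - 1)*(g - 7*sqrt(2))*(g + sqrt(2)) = g^3 - 6*sqrt(2)*g^2 - g^2 - 14*g + 6*sqrt(2)*g + 14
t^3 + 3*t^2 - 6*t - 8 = (t - 2)*(t + 1)*(t + 4)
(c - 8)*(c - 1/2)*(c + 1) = c^3 - 15*c^2/2 - 9*c/2 + 4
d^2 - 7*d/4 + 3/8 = (d - 3/2)*(d - 1/4)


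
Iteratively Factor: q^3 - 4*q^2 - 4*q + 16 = (q - 2)*(q^2 - 2*q - 8) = (q - 4)*(q - 2)*(q + 2)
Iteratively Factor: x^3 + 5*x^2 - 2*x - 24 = (x + 4)*(x^2 + x - 6) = (x - 2)*(x + 4)*(x + 3)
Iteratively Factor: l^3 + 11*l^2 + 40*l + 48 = (l + 3)*(l^2 + 8*l + 16) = (l + 3)*(l + 4)*(l + 4)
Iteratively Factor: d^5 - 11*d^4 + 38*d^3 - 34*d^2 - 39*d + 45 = (d + 1)*(d^4 - 12*d^3 + 50*d^2 - 84*d + 45) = (d - 5)*(d + 1)*(d^3 - 7*d^2 + 15*d - 9) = (d - 5)*(d - 3)*(d + 1)*(d^2 - 4*d + 3) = (d - 5)*(d - 3)^2*(d + 1)*(d - 1)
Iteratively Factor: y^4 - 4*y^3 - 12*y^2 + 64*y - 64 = (y - 4)*(y^3 - 12*y + 16) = (y - 4)*(y + 4)*(y^2 - 4*y + 4) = (y - 4)*(y - 2)*(y + 4)*(y - 2)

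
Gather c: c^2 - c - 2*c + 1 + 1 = c^2 - 3*c + 2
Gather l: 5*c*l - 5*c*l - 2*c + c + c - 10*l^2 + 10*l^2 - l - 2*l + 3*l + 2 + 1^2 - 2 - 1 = 0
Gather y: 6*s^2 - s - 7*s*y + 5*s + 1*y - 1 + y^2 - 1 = 6*s^2 + 4*s + y^2 + y*(1 - 7*s) - 2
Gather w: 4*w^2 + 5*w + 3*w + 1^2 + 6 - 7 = 4*w^2 + 8*w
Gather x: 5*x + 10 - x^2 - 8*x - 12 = -x^2 - 3*x - 2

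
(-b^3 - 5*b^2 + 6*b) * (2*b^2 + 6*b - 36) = -2*b^5 - 16*b^4 + 18*b^3 + 216*b^2 - 216*b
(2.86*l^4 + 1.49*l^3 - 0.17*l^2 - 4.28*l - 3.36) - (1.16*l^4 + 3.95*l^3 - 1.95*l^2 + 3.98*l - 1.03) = 1.7*l^4 - 2.46*l^3 + 1.78*l^2 - 8.26*l - 2.33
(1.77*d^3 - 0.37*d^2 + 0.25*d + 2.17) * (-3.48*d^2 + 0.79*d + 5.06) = -6.1596*d^5 + 2.6859*d^4 + 7.7939*d^3 - 9.2263*d^2 + 2.9793*d + 10.9802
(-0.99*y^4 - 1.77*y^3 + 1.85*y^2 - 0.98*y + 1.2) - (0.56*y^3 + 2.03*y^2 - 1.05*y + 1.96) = -0.99*y^4 - 2.33*y^3 - 0.18*y^2 + 0.0700000000000001*y - 0.76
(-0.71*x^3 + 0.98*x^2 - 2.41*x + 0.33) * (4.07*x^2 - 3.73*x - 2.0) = -2.8897*x^5 + 6.6369*x^4 - 12.0441*x^3 + 8.3724*x^2 + 3.5891*x - 0.66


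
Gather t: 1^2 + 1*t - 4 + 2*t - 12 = 3*t - 15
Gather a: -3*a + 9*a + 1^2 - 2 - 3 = 6*a - 4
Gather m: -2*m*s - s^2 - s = -2*m*s - s^2 - s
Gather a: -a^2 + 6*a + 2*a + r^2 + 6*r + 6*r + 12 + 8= -a^2 + 8*a + r^2 + 12*r + 20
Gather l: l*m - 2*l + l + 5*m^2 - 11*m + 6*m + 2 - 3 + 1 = l*(m - 1) + 5*m^2 - 5*m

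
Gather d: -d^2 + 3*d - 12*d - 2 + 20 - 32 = -d^2 - 9*d - 14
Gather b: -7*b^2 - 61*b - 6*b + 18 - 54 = -7*b^2 - 67*b - 36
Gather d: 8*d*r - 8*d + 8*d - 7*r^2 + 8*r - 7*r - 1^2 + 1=8*d*r - 7*r^2 + r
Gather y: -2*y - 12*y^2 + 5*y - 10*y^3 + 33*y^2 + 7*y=-10*y^3 + 21*y^2 + 10*y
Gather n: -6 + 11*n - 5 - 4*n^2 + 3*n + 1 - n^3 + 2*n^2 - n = -n^3 - 2*n^2 + 13*n - 10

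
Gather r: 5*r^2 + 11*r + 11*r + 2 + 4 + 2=5*r^2 + 22*r + 8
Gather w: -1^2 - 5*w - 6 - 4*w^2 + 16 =-4*w^2 - 5*w + 9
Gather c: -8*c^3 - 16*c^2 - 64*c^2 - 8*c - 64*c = -8*c^3 - 80*c^2 - 72*c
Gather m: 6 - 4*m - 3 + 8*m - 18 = 4*m - 15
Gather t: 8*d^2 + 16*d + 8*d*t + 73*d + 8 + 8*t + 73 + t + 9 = 8*d^2 + 89*d + t*(8*d + 9) + 90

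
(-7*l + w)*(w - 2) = -7*l*w + 14*l + w^2 - 2*w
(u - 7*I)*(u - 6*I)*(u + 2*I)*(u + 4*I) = u^4 - 7*I*u^3 + 28*u^2 - 148*I*u + 336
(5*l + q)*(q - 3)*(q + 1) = 5*l*q^2 - 10*l*q - 15*l + q^3 - 2*q^2 - 3*q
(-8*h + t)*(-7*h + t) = 56*h^2 - 15*h*t + t^2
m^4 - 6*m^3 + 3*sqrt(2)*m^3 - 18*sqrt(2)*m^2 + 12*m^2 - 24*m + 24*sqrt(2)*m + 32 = (m - 4)*(m - 2)*(m + sqrt(2))*(m + 2*sqrt(2))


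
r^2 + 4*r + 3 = (r + 1)*(r + 3)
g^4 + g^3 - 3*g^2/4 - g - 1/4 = (g - 1)*(g + 1/2)^2*(g + 1)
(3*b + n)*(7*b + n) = 21*b^2 + 10*b*n + n^2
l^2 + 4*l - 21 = (l - 3)*(l + 7)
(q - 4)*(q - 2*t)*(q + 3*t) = q^3 + q^2*t - 4*q^2 - 6*q*t^2 - 4*q*t + 24*t^2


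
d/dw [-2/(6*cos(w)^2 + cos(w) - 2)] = -2*(12*cos(w) + 1)*sin(w)/(6*cos(w)^2 + cos(w) - 2)^2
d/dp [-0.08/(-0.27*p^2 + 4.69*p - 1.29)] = (0.3752 - 0.0432*p)/(0.27*p^2 - 4.69*p + 1.29)^2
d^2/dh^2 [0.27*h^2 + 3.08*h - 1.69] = 0.540000000000000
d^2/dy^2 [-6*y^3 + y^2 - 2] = 2 - 36*y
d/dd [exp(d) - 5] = exp(d)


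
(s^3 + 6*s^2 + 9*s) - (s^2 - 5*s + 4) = s^3 + 5*s^2 + 14*s - 4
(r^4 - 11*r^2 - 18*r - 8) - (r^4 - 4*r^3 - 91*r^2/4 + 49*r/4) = 4*r^3 + 47*r^2/4 - 121*r/4 - 8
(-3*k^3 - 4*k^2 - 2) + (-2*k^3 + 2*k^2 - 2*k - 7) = -5*k^3 - 2*k^2 - 2*k - 9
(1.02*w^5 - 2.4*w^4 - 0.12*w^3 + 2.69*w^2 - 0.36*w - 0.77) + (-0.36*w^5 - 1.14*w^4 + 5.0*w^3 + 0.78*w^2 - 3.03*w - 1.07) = 0.66*w^5 - 3.54*w^4 + 4.88*w^3 + 3.47*w^2 - 3.39*w - 1.84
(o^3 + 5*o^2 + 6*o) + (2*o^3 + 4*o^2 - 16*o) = 3*o^3 + 9*o^2 - 10*o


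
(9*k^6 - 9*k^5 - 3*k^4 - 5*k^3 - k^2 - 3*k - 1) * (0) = 0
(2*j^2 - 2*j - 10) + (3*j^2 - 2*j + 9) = 5*j^2 - 4*j - 1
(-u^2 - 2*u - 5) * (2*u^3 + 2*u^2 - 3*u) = -2*u^5 - 6*u^4 - 11*u^3 - 4*u^2 + 15*u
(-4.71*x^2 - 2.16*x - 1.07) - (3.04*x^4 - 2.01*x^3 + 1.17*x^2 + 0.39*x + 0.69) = -3.04*x^4 + 2.01*x^3 - 5.88*x^2 - 2.55*x - 1.76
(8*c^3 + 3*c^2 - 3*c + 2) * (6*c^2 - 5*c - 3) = 48*c^5 - 22*c^4 - 57*c^3 + 18*c^2 - c - 6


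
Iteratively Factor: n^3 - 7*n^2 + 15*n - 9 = (n - 1)*(n^2 - 6*n + 9) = (n - 3)*(n - 1)*(n - 3)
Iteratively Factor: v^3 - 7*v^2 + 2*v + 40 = (v - 4)*(v^2 - 3*v - 10) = (v - 5)*(v - 4)*(v + 2)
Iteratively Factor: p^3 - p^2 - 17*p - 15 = (p + 3)*(p^2 - 4*p - 5) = (p + 1)*(p + 3)*(p - 5)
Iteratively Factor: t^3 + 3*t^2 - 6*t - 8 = (t + 1)*(t^2 + 2*t - 8) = (t - 2)*(t + 1)*(t + 4)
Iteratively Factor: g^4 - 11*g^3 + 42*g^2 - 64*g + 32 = (g - 4)*(g^3 - 7*g^2 + 14*g - 8) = (g - 4)*(g - 2)*(g^2 - 5*g + 4) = (g - 4)*(g - 2)*(g - 1)*(g - 4)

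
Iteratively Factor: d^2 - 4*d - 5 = (d + 1)*(d - 5)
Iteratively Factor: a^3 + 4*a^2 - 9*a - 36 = (a + 4)*(a^2 - 9) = (a - 3)*(a + 4)*(a + 3)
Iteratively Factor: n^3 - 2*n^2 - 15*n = (n + 3)*(n^2 - 5*n) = (n - 5)*(n + 3)*(n)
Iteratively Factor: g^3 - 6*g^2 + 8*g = (g - 4)*(g^2 - 2*g) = (g - 4)*(g - 2)*(g)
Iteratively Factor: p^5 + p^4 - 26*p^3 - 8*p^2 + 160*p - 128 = (p + 4)*(p^4 - 3*p^3 - 14*p^2 + 48*p - 32) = (p - 1)*(p + 4)*(p^3 - 2*p^2 - 16*p + 32) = (p - 1)*(p + 4)^2*(p^2 - 6*p + 8) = (p - 2)*(p - 1)*(p + 4)^2*(p - 4)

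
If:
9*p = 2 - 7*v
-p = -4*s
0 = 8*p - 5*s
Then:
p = 0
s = 0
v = 2/7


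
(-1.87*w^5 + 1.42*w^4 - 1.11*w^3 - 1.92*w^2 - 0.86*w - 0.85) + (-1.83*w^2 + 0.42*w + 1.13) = -1.87*w^5 + 1.42*w^4 - 1.11*w^3 - 3.75*w^2 - 0.44*w + 0.28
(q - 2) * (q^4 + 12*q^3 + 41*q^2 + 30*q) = q^5 + 10*q^4 + 17*q^3 - 52*q^2 - 60*q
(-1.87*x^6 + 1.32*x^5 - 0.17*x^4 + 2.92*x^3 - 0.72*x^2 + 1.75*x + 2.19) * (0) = 0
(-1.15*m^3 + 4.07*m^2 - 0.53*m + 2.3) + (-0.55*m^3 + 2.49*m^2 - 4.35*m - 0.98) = -1.7*m^3 + 6.56*m^2 - 4.88*m + 1.32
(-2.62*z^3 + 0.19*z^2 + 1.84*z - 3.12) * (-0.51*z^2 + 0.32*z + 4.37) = 1.3362*z^5 - 0.9353*z^4 - 12.327*z^3 + 3.0103*z^2 + 7.0424*z - 13.6344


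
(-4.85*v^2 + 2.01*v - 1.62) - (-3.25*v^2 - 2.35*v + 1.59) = -1.6*v^2 + 4.36*v - 3.21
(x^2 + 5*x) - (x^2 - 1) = 5*x + 1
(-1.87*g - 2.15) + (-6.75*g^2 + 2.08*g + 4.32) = -6.75*g^2 + 0.21*g + 2.17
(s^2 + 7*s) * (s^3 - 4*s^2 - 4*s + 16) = s^5 + 3*s^4 - 32*s^3 - 12*s^2 + 112*s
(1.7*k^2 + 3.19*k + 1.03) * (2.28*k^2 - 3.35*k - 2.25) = 3.876*k^4 + 1.5782*k^3 - 12.1631*k^2 - 10.628*k - 2.3175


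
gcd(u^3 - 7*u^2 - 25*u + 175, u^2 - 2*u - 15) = u - 5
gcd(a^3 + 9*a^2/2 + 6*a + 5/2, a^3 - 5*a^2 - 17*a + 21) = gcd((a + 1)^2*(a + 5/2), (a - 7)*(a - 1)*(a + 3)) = 1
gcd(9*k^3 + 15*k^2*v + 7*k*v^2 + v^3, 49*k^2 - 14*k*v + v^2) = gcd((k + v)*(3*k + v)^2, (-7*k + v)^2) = 1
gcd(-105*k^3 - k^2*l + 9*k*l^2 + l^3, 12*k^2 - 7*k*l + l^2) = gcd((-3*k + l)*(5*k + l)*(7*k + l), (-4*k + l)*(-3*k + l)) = 3*k - l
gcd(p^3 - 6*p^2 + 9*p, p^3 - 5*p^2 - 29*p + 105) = p - 3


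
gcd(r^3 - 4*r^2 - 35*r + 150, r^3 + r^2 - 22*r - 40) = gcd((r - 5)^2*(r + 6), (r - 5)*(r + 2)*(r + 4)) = r - 5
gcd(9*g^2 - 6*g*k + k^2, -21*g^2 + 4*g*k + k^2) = 3*g - k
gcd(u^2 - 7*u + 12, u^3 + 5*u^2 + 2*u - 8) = 1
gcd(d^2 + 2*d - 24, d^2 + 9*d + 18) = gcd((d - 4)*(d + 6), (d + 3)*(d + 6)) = d + 6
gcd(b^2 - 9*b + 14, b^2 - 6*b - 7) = b - 7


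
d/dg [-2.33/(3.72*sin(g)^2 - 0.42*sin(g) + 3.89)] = (17.3352*sin(g) - 0.9786)*cos(g)/(3.72*sin(g)^2 - 0.42*sin(g) + 3.89)^2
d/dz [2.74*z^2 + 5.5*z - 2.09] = 5.48*z + 5.5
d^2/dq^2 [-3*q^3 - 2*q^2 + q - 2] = -18*q - 4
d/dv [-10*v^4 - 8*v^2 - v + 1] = -40*v^3 - 16*v - 1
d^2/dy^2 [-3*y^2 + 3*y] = -6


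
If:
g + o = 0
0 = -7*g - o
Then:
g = 0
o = 0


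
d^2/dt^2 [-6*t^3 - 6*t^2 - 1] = -36*t - 12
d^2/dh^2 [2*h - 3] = 0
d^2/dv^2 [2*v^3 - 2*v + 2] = 12*v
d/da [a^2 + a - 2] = 2*a + 1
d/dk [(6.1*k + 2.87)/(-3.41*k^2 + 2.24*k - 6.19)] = (20.801*k^2 + 19.5734*k - 44.1878)/(11.6281*k^4 - 15.2768*k^3 + 47.2334*k^2 - 27.7312*k + 38.3161)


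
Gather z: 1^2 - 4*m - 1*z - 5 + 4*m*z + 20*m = 16*m + z*(4*m - 1) - 4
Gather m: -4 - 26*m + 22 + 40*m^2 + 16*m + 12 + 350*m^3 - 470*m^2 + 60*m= 350*m^3 - 430*m^2 + 50*m + 30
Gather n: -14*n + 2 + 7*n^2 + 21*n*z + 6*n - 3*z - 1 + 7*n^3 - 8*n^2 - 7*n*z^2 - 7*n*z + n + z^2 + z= 7*n^3 - n^2 + n*(-7*z^2 + 14*z - 7) + z^2 - 2*z + 1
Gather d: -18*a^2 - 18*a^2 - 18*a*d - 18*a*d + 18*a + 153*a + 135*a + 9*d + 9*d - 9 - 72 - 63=-36*a^2 + 306*a + d*(18 - 36*a) - 144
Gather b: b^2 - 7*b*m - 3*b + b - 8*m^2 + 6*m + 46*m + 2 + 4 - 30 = b^2 + b*(-7*m - 2) - 8*m^2 + 52*m - 24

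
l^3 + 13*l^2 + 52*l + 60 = (l + 2)*(l + 5)*(l + 6)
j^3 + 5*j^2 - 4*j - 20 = (j - 2)*(j + 2)*(j + 5)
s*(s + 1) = s^2 + s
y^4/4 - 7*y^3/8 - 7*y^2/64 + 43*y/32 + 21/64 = (y/4 + 1/4)*(y - 3)*(y - 7/4)*(y + 1/4)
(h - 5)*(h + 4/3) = h^2 - 11*h/3 - 20/3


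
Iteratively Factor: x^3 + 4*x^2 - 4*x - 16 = (x + 2)*(x^2 + 2*x - 8) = (x + 2)*(x + 4)*(x - 2)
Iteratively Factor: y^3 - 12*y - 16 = (y + 2)*(y^2 - 2*y - 8) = (y - 4)*(y + 2)*(y + 2)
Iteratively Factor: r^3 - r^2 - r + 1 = (r - 1)*(r^2 - 1) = (r - 1)*(r + 1)*(r - 1)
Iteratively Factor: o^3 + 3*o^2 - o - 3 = (o + 3)*(o^2 - 1) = (o + 1)*(o + 3)*(o - 1)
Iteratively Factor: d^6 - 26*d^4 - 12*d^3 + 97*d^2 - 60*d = (d - 1)*(d^5 + d^4 - 25*d^3 - 37*d^2 + 60*d) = (d - 1)*(d + 4)*(d^4 - 3*d^3 - 13*d^2 + 15*d) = (d - 5)*(d - 1)*(d + 4)*(d^3 + 2*d^2 - 3*d) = (d - 5)*(d - 1)*(d + 3)*(d + 4)*(d^2 - d) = d*(d - 5)*(d - 1)*(d + 3)*(d + 4)*(d - 1)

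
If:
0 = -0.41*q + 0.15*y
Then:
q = 0.365853658536585*y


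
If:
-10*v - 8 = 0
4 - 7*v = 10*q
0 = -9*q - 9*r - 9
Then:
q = 24/25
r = -49/25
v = -4/5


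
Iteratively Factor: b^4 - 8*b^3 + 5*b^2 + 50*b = (b + 2)*(b^3 - 10*b^2 + 25*b) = (b - 5)*(b + 2)*(b^2 - 5*b) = b*(b - 5)*(b + 2)*(b - 5)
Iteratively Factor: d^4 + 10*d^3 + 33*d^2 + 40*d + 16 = (d + 1)*(d^3 + 9*d^2 + 24*d + 16) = (d + 1)*(d + 4)*(d^2 + 5*d + 4) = (d + 1)^2*(d + 4)*(d + 4)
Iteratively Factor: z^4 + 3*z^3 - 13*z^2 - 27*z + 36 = (z + 3)*(z^3 - 13*z + 12) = (z + 3)*(z + 4)*(z^2 - 4*z + 3) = (z - 3)*(z + 3)*(z + 4)*(z - 1)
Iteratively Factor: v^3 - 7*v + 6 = (v - 1)*(v^2 + v - 6) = (v - 1)*(v + 3)*(v - 2)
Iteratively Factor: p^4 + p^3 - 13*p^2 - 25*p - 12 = (p + 1)*(p^3 - 13*p - 12) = (p + 1)^2*(p^2 - p - 12) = (p + 1)^2*(p + 3)*(p - 4)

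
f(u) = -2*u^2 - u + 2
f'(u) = -4*u - 1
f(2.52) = -13.22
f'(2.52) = -11.08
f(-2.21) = -5.56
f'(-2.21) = 7.84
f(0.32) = 1.48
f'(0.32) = -2.28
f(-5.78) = -59.04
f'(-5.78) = 22.12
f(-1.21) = 0.28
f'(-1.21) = 3.84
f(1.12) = -1.63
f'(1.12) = -5.48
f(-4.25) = -29.88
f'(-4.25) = 16.00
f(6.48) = -88.46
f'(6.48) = -26.92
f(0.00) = 2.00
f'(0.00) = -1.00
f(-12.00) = -274.00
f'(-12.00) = 47.00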